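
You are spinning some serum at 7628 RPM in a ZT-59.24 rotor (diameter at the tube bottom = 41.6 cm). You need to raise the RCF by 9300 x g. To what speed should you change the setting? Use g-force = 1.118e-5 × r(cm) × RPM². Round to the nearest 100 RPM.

r = 41.6 / 2 = 20.8 cm
Current RCF = 1.118 × 10⁻⁵ × 20.8 × (7628)² = 1.118 × 10⁻⁵ × 20.8 × 58,186,384 ≈ 13,530.9 × g
Target RCF = 13,530.9 + 9,300 = 22,830.9 × g
N² = 22,830.9 / (23.2544 × 10⁻⁵) = 98,178,839
N ≈ √98,178,839 ≈ 9,908.5

9900 RPM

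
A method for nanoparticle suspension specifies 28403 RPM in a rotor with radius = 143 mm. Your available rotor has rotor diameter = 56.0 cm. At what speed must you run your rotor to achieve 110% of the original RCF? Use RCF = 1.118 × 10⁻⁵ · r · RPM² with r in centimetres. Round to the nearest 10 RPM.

≈ 21290 RPM

Original rotor: r = 143 mm = 14.3 cm
RCF_original = 1.118 × 10⁻⁵ × 14.3 × (28403)² = 1.118 × 10⁻⁵ × 14.3 × 806,730,409 ≈ 128,975.2 × g
Target RCF = 1.1 × 128,975.2 ≈ 141,872.7 × g
Your rotor: r = 56.0 / 2 = 28 cm
141,872.7 = 1.118 × 10⁻⁵ × 28 × N²
N² = 141,872.7 / (31.304 × 10⁻⁵) = 453,209,494
N ≈ √453,209,494 ≈ 21,288.7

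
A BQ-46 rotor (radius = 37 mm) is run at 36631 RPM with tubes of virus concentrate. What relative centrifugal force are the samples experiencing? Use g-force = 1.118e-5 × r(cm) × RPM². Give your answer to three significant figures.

55500 g

r = 37 mm = 3.7 cm
RCF = 1.118 × 10⁻⁵ × r × N²
RCF = 1.118 × 10⁻⁵ × 3.7 × (36631)² = 1.118 × 10⁻⁵ × 3.7 × 1,341,830,161 ≈ 55,506.1 × g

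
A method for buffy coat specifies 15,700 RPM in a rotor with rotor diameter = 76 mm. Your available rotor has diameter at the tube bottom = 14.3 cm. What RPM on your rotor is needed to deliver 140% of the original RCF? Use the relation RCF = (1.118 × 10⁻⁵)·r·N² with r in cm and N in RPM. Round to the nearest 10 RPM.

Original rotor: r = 76 mm / 2 = 38 mm = 3.8 cm
RCF_original = 1.118 × 10⁻⁵ × 3.8 × (15700)² = 1.118 × 10⁻⁵ × 3.8 × 246,490,000 ≈ 10,471.9 × g
Target RCF = 1.4 × 10,471.9 ≈ 14,660.7 × g
Your rotor: r = 14.3 / 2 = 7.15 cm
14,660.7 = 1.118 × 10⁻⁵ × 7.15 × N²
N² = 14,660.7 / (7.9937 × 10⁻⁵) = 183,403,180
N ≈ √183,403,180 ≈ 13,542.6

13540 RPM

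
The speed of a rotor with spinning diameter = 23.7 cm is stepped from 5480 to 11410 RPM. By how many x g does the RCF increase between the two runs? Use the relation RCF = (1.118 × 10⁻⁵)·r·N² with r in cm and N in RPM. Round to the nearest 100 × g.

r = 23.7 / 2 = 11.85 cm
RCF₁ = 1.118 × 10⁻⁵ × 11.85 × (5480)² = 1.118 × 10⁻⁵ × 11.85 × 30,030,400 ≈ 3,978.5 × g
RCF₂ = 1.118 × 10⁻⁵ × 11.85 × (11410)² = 1.118 × 10⁻⁵ × 11.85 × 130,188,100 ≈ 17,247.7 × g
Increase = 17,247.7 − 3,978.5 = 13,269.2

≈ 13300 x g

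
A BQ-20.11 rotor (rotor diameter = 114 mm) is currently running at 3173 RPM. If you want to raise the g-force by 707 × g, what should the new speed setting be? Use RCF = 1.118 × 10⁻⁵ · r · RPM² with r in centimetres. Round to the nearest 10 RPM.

r = 114 mm / 2 = 57 mm = 5.7 cm
Current RCF = 1.118 × 10⁻⁵ × 5.7 × (3173)² = 1.118 × 10⁻⁵ × 5.7 × 10,067,929 ≈ 641.6 × g
Target RCF = 641.6 + 707 = 1,348.6 × g
N² = 1,348.6 / (6.3726 × 10⁻⁵) = 21,162,477
N ≈ √21,162,477 ≈ 4,600.3

4600 RPM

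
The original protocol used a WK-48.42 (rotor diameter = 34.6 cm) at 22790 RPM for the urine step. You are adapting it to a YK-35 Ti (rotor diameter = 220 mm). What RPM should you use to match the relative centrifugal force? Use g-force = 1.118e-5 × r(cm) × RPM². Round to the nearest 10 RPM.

Original rotor: r = 34.6 / 2 = 17.3 cm
RCF_original = 1.118 × 10⁻⁵ × 17.3 × (22790)² = 1.118 × 10⁻⁵ × 17.3 × 519,384,100 ≈ 100,456.2 × g
Your rotor: r = 220 mm / 2 = 110 mm = 11 cm
100,456.2 = 1.118 × 10⁻⁵ × 11 × N²
N² = 100,456.2 / (12.298 × 10⁻⁵) = 816,849,894
N ≈ √816,849,894 ≈ 28,580.6

28580 RPM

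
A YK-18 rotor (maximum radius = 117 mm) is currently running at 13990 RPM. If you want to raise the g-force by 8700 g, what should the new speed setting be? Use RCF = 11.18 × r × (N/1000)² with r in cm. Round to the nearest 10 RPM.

r = 117 mm = 11.7 cm
Current RCF = 11.18 × 11.7 × (13.99)² = 11.18 × 11.7 × 195.7201 ≈ 25,601.4 × g
Target RCF = 25,601.4 + 8,700 = 34,301.4 × g
(N/1000)² = 34,301.4 / 130.806 = 262.2311
N = 1000 × √262.2311 ≈ 16,193.6

16190 RPM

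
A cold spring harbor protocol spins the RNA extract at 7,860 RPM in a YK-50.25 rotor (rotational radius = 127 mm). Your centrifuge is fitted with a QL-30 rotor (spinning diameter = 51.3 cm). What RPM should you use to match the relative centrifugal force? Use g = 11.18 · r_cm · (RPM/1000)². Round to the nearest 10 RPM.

≈ 5530 RPM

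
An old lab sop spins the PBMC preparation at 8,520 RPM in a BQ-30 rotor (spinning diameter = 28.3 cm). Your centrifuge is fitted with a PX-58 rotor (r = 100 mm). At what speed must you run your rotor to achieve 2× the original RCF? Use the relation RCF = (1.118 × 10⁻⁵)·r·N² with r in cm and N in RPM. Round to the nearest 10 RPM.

14330 RPM

Original rotor: r = 28.3 / 2 = 14.15 cm
RCF_original = 1.118 × 10⁻⁵ × 14.15 × (8520)² = 1.118 × 10⁻⁵ × 14.15 × 72,590,400 ≈ 11,483.6 × g
Target RCF = 2 × 11,483.6 ≈ 22,967.2 × g
Your rotor: r = 100 mm = 10.0 cm
22,967.2 = 1.118 × 10⁻⁵ × 10 × N²
N² = 22,967.2 / (11.18 × 10⁻⁵) = 205,431,127
N ≈ √205,431,127 ≈ 14,332.9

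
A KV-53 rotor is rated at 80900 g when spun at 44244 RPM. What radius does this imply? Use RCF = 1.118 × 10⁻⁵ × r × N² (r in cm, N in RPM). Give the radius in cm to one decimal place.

3.7 cm

RCF = 1.118 × 10⁻⁵ × r × N²
80900 = 1.118 × 10⁻⁵ × r × (44244)²
r = 80900 / (1.118 × 10⁻⁵ × 1,957,531,536) = 80900 / 21885.2 ≈ 3.697 cm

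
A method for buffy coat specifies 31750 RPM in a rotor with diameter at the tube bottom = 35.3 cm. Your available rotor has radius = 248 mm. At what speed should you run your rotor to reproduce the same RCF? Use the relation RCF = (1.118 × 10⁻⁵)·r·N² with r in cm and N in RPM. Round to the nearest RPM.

26785 RPM

Original rotor: r = 35.3 / 2 = 17.65 cm
RCF_original = 1.118 × 10⁻⁵ × 17.65 × (31750)² = 1.118 × 10⁻⁵ × 17.65 × 1,008,062,500 ≈ 198,917.9 × g
Your rotor: r = 248 mm = 24.8 cm
198,917.9 = 1.118 × 10⁻⁵ × 24.8 × N²
N² = 198,917.9 / (27.7264 × 10⁻⁵) = 717,431,401
N ≈ √717,431,401 ≈ 26,784.9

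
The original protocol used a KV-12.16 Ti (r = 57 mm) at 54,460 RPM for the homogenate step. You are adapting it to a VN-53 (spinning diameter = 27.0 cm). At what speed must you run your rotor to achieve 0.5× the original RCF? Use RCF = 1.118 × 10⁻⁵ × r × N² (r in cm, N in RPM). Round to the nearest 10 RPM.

Original rotor: r = 57 mm = 5.7 cm
RCF_original = 1.118 × 10⁻⁵ × 5.7 × (54460)² = 1.118 × 10⁻⁵ × 5.7 × 2,965,891,600 ≈ 189,004.4 × g
Target RCF = 0.5 × 189,004.4 ≈ 94,502.2 × g
Your rotor: r = 27.0 / 2 = 13.5 cm
94,502.2 = 1.118 × 10⁻⁵ × 13.5 × N²
N² = 94,502.2 / (15.093 × 10⁻⁵) = 626,132,644
N ≈ √626,132,644 ≈ 25,022.6

≈ 25020 RPM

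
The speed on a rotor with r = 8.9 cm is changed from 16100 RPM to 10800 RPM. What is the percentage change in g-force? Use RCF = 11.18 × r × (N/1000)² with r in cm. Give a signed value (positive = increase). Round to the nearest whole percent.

-55%

RCF ∝ N², so the ratio is (10800/16100)² = (0.670807)² = 0.4500.
Change = 0.4500 − 1 = -0.5500 → -55.0%.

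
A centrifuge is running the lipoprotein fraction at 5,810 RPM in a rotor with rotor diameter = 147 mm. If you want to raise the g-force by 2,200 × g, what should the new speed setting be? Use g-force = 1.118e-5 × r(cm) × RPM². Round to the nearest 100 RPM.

7800 RPM

r = 147 mm / 2 = 73.5 mm = 7.35 cm
Current RCF = 1.118 × 10⁻⁵ × 7.35 × (5810)² = 1.118 × 10⁻⁵ × 7.35 × 33,756,100 ≈ 2,773.8 × g
Target RCF = 2,773.8 + 2,200 = 4,973.8 × g
N² = 4,973.8 / (8.2173 × 10⁻⁵) = 60,528,397
N ≈ √60,528,397 ≈ 7,780.0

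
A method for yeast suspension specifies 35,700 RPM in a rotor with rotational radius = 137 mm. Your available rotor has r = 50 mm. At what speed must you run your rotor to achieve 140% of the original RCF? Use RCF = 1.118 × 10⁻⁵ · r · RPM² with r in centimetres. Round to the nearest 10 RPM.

Original rotor: r = 137 mm = 13.7 cm
RCF_original = 1.118 × 10⁻⁵ × 13.7 × (35700)² = 1.118 × 10⁻⁵ × 13.7 × 1,274,490,000 ≈ 195,208.5 × g
Target RCF = 1.4 × 195,208.5 ≈ 273,291.9 × g
Your rotor: r = 50 mm = 5.0 cm
273,291.9 = 1.118 × 10⁻⁵ × 5 × N²
N² = 273,291.9 / (5.59 × 10⁻⁵) = 4,888,942,755
N ≈ √4,888,942,755 ≈ 69,921.0

≈ 69920 RPM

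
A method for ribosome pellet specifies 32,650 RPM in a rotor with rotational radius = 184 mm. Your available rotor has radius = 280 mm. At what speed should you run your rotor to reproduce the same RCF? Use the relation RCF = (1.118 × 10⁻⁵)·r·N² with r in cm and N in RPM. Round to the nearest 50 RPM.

26450 RPM

Original rotor: r = 184 mm = 18.4 cm
RCF = 1.118 × 10⁻⁵ × r × N²
RCF_original = 1.118 × 10⁻⁵ × 18.4 × (32650)² = 1.118 × 10⁻⁵ × 18.4 × 1,066,022,500 ≈ 219,293.6 × g
Your rotor: r = 280 mm = 28.0 cm
219,293.6 = 1.118 × 10⁻⁵ × 28 × N²
N² = 219,293.6 / (31.304 × 10⁻⁵) = 700,529,006
N ≈ √700,529,006 ≈ 26,467.5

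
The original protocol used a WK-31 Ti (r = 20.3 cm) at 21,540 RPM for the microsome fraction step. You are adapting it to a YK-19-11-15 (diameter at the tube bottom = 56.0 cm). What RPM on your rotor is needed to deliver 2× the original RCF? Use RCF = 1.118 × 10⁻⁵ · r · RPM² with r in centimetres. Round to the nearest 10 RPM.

RCF_original = 1.118 × 10⁻⁵ × 20.3 × (21540)² = 1.118 × 10⁻⁵ × 20.3 × 463,971,600 ≈ 105,300.2 × g
Target RCF = 2 × 105,300.2 ≈ 210,600.4 × g
Your rotor: r = 56.0 / 2 = 28 cm
210,600.4 = 1.118 × 10⁻⁵ × 28 × N²
N² = 210,600.4 / (31.304 × 10⁻⁵) = 672,758,753
N ≈ √672,758,753 ≈ 25,937.6

25940 RPM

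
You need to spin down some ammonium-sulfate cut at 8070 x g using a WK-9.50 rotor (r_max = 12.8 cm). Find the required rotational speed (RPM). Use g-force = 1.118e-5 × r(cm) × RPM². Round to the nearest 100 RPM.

N ≈ 7500 RPM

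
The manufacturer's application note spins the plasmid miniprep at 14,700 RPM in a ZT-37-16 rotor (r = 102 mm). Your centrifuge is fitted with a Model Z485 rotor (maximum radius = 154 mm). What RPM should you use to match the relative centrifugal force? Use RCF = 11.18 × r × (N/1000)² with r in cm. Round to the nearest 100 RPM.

12000 RPM

Original rotor: r = 102 mm = 10.2 cm
RCF = 11.18 × r × (N/1000)²
RCF_original = 11.18 × 10.2 × (14.7)² = 11.18 × 10.2 × 216.09 ≈ 24,642 × g
Your rotor: r = 154 mm = 15.4 cm
24,642 = 11.18 × 15.4 × (N/1000)²
(N/1000)² = 24,642 / 172.172 = 143.1243
N = 1000 × √143.1243 ≈ 11,963.5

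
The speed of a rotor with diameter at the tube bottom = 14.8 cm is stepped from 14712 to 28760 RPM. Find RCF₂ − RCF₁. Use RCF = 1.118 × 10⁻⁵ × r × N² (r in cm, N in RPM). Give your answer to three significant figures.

50500 ×g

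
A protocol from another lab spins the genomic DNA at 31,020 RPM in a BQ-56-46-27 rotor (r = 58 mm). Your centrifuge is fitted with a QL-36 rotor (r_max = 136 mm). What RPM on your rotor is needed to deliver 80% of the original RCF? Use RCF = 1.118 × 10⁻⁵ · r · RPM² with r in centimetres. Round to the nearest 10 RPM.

Original rotor: r = 58 mm = 5.8 cm
RCF = 1.118 × 10⁻⁵ × r × N²
RCF_original = 1.118 × 10⁻⁵ × 5.8 × (31020)² = 1.118 × 10⁻⁵ × 5.8 × 962,240,400 ≈ 62,395.5 × g
Target RCF = 0.8 × 62,395.5 ≈ 49,916.4 × g
Your rotor: r = 136 mm = 13.6 cm
49,916.4 = 1.118 × 10⁻⁵ × 13.6 × N²
N² = 49,916.4 / (15.2048 × 10⁻⁵) = 328,293,697
N ≈ √328,293,697 ≈ 18,118.9

18120 RPM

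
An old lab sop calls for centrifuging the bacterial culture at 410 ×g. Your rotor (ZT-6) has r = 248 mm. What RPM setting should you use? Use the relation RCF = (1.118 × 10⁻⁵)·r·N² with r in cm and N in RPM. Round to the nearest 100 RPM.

N ≈ 1200 RPM

r = 248 mm = 24.8 cm
410 = 1.118 × 10⁻⁵ × 24.8 × N²
N² = 410 / (27.7264 × 10⁻⁵) = 1,478,735
N ≈ √1,478,735 ≈ 1,216.0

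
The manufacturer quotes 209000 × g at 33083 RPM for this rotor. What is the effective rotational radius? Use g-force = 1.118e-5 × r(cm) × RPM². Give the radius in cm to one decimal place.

≈ 17.1 cm

209000 = 1.118 × 10⁻⁵ × r × (33083)²
r = 209000 / (1.118 × 10⁻⁵ × 1,094,484,889) = 209000 / 12236.34 ≈ 17.080 cm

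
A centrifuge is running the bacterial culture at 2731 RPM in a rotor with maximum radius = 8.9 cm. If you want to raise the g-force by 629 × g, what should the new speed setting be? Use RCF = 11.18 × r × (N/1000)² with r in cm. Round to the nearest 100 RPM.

3700 RPM

Current RCF = 11.18 × 8.9 × (2.731)² = 11.18 × 8.9 × 7.458361 ≈ 742.1 × g
Target RCF = 742.1 + 629 = 1,371.1 × g
(N/1000)² = 1,371.1 / 99.502 = 13.77962
N = 1000 × √13.77962 ≈ 3,712.1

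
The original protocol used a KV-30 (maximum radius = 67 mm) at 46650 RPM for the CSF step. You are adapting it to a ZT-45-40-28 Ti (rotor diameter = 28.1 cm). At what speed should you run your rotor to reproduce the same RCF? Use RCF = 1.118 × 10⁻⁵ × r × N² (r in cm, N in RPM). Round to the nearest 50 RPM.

32200 RPM

Original rotor: r = 67 mm = 6.7 cm
RCF = 1.118 × 10⁻⁵ × r × N²
RCF_original = 1.118 × 10⁻⁵ × 6.7 × (46650)² = 1.118 × 10⁻⁵ × 6.7 × 2,176,222,500 ≈ 163,012.1 × g
Your rotor: r = 28.1 / 2 = 14.05 cm
163,012.1 = 1.118 × 10⁻⁵ × 14.05 × N²
N² = 163,012.1 / (15.7079 × 10⁻⁵) = 1,037,771,440
N ≈ √1,037,771,440 ≈ 32,214.5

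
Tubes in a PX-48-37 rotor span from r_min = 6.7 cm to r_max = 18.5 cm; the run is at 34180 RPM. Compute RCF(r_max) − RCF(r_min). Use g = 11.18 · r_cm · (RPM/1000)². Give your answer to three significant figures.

154000 g

RCF_max = 11.18 × 18.5 × (34.18)² = 11.18 × 18.5 × 1,168.2724 ≈ 241,633.8 × g
RCF_min = 11.18 × 6.7 × (34.18)² = 11.18 × 6.7 × 1,168.2724 ≈ 87,510.6 × g
ΔRCF = 241,633.8 − 87,510.6 = 154,123.2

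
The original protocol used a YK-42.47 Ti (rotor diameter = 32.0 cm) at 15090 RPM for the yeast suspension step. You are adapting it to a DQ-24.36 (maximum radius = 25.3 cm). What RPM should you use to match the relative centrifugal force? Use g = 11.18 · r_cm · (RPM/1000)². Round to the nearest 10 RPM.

12000 RPM

Original rotor: r = 32.0 / 2 = 16 cm
RCF = 11.18 × r × (N/1000)²
RCF_original = 11.18 × 16 × (15.09)² = 11.18 × 16 × 227.7081 ≈ 40,732.4 × g
40,732.4 = 11.18 × 25.3 × (N/1000)²
(N/1000)² = 40,732.4 / 282.854 = 144.005
N = 1000 × √144.005 ≈ 12,000.2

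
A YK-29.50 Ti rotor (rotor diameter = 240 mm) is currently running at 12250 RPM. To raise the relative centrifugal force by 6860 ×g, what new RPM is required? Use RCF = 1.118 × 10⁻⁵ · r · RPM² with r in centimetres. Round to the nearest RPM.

N₂ ≈ 14184 RPM

r = 240 mm / 2 = 120 mm = 12 cm
Current RCF = 1.118 × 10⁻⁵ × 12 × (12250)² = 1.118 × 10⁻⁵ × 12 × 150,062,500 ≈ 20,132.4 × g
Target RCF = 20,132.4 + 6,860 = 26,992.4 × g
N² = 26,992.4 / (13.416 × 10⁻⁵) = 201,195,587
N ≈ √201,195,587 ≈ 14,184.3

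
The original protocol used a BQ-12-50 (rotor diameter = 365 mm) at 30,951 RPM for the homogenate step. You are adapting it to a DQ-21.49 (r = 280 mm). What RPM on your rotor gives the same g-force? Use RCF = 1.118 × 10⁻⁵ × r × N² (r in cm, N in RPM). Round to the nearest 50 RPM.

≈ 25000 RPM

Original rotor: r = 365 mm / 2 = 182.5 mm = 18.25 cm
RCF_original = 1.118 × 10⁻⁵ × 18.25 × (30951)² = 1.118 × 10⁻⁵ × 18.25 × 957,964,401 ≈ 195,458.3 × g
Your rotor: r = 280 mm = 28.0 cm
195,458.3 = 1.118 × 10⁻⁵ × 28 × N²
N² = 195,458.3 / (31.304 × 10⁻⁵) = 624,387,618
N ≈ √624,387,618 ≈ 24,987.7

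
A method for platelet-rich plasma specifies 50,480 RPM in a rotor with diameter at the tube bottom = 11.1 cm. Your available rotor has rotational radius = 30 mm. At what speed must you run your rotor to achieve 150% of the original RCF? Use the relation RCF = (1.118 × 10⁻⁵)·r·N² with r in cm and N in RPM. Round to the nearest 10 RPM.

84090 RPM

Original rotor: r = 11.1 / 2 = 5.55 cm
RCF_original = 1.118 × 10⁻⁵ × 5.55 × (50480)² = 1.118 × 10⁻⁵ × 5.55 × 2,548,230,400 ≈ 158,115.1 × g
Target RCF = 1.5 × 158,115.1 ≈ 237,172.7 × g
Your rotor: r = 30 mm = 3.0 cm
237,172.7 = 1.118 × 10⁻⁵ × 3 × N²
N² = 237,172.7 / (3.354 × 10⁻⁵) = 7,071,338,700
N ≈ √7,071,338,700 ≈ 84,091.3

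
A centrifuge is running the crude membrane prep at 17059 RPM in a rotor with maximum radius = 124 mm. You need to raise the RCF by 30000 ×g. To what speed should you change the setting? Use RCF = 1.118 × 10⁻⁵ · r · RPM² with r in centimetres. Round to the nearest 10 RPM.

22530 RPM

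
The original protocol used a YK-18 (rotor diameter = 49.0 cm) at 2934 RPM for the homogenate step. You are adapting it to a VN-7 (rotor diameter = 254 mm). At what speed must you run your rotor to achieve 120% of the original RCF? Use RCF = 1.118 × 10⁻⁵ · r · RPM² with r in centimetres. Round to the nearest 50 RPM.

≈ 4450 RPM

Original rotor: r = 49.0 / 2 = 24.5 cm
RCF_original = 1.118 × 10⁻⁵ × 24.5 × (2934)² = 1.118 × 10⁻⁵ × 24.5 × 8,608,356 ≈ 2,357.9 × g
Target RCF = 1.2 × 2,357.9 ≈ 2,829.5 × g
Your rotor: r = 254 mm / 2 = 127 mm = 12.7 cm
2,829.5 = 1.118 × 10⁻⁵ × 12.7 × N²
N² = 2,829.5 / (14.1986 × 10⁻⁵) = 19,928,021
N ≈ √19,928,021 ≈ 4,464.1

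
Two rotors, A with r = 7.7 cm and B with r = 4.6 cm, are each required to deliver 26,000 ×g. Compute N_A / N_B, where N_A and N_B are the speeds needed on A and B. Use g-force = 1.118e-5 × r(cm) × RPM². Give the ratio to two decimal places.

0.77

At fixed RCF, N ∝ 1/√r, so N_A/N_B = √(r_B/r_A) = √(4.6/7.7) = √0.597403 = 0.7729.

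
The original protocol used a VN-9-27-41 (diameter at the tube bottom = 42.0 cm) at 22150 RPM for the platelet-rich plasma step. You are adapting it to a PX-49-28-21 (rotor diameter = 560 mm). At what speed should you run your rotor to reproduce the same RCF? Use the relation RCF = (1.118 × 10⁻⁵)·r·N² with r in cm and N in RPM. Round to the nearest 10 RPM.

≈ 19180 RPM

Original rotor: r = 42.0 / 2 = 21 cm
RCF_original = 1.118 × 10⁻⁵ × 21 × (22150)² = 1.118 × 10⁻⁵ × 21 × 490,622,500 ≈ 115,188.4 × g
Your rotor: r = 560 mm / 2 = 280 mm = 28 cm
115,188.4 = 1.118 × 10⁻⁵ × 28 × N²
N² = 115,188.4 / (31.304 × 10⁻⁵) = 367,967,033
N ≈ √367,967,033 ≈ 19,182.5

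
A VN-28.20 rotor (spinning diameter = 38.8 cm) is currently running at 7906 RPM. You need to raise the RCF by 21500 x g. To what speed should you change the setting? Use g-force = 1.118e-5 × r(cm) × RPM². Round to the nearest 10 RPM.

r = 38.8 / 2 = 19.4 cm
Current RCF = 1.118 × 10⁻⁵ × 19.4 × (7906)² = 1.118 × 10⁻⁵ × 19.4 × 62,504,836 ≈ 13,556.8 × g
Target RCF = 13,556.8 + 21,500 = 35,056.8 × g
N² = 35,056.8 / (21.6892 × 10⁻⁵) = 161,632,518
N ≈ √161,632,518 ≈ 12,713.5

≈ 12710 RPM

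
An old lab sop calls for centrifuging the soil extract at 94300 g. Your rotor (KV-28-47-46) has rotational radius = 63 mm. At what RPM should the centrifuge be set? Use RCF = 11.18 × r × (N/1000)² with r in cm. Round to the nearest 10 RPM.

36590 RPM

r = 63 mm = 6.3 cm
94,300 = 11.18 × 6.3 × (N/1000)²
(N/1000)² = 94,300 / 70.434 = 1338.842
N = 1000 × √1338.842 ≈ 36,590.2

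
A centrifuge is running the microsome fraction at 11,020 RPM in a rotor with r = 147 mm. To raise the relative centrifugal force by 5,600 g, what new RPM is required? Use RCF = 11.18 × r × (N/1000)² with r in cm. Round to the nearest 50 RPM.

N₂ ≈ 12450 RPM

r = 147 mm = 14.7 cm
Current RCF = 11.18 × 14.7 × (11.02)² = 11.18 × 14.7 × 121.4404 ≈ 19,958.2 × g
Target RCF = 19,958.2 + 5,600 = 25,558.2 × g
(N/1000)² = 25,558.2 / 164.346 = 155.5146
N = 1000 × √155.5146 ≈ 12,470.5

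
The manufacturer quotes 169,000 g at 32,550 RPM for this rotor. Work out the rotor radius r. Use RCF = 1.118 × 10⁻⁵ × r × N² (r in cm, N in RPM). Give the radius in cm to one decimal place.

14.3 cm

169000 = 1.118 × 10⁻⁵ × r × (32550)²
r = 169000 / (1.118 × 10⁻⁵ × 1,059,502,500) = 169000 / 11845.24 ≈ 14.267 cm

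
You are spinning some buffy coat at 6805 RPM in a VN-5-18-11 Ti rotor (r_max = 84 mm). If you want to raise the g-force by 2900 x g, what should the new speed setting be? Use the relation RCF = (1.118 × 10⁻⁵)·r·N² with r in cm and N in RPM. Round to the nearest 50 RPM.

≈ 8800 RPM

r = 84 mm = 8.4 cm
Current RCF = 1.118 × 10⁻⁵ × 8.4 × (6805)² = 1.118 × 10⁻⁵ × 8.4 × 46,308,025 ≈ 4,348.9 × g
Target RCF = 4,348.9 + 2,900 = 7,248.9 × g
N² = 7,248.9 / (9.3912 × 10⁻⁵) = 77,188,219
N ≈ √77,188,219 ≈ 8,785.7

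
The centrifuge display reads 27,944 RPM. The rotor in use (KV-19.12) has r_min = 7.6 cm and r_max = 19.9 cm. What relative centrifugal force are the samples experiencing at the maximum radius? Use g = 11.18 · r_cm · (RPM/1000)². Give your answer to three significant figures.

174000 × g

Use r_max = 19.9 cm.
RCF = 11.18 × r × (N/1000)²
RCF = 11.18 × 19.9 × (27.944)² = 11.18 × 19.9 × 780.867136 ≈ 173,728.9 × g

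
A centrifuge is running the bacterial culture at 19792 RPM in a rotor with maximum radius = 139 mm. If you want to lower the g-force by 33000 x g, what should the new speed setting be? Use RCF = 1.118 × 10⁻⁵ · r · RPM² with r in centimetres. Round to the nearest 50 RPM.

≈ 13400 RPM

r = 139 mm = 13.9 cm
Current RCF = 1.118 × 10⁻⁵ × 13.9 × (19792)² = 1.118 × 10⁻⁵ × 13.9 × 391,723,264 ≈ 60,874.6 × g
Target RCF = 60,874.6 − 33,000 = 27,874.6 × g
N² = 27,874.6 / (15.5402 × 10⁻⁵) = 179,370,922
N ≈ √179,370,922 ≈ 13,392.9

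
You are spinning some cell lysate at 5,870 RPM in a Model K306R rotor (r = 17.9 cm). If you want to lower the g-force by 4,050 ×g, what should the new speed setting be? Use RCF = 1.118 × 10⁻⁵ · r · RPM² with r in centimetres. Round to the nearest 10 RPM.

≈ 3770 RPM

Current RCF = 1.118 × 10⁻⁵ × 17.9 × (5870)² = 1.118 × 10⁻⁵ × 17.9 × 34,456,900 ≈ 6,895.6 × g
Target RCF = 6,895.6 − 4,050 = 2,845.6 × g
N² = 2,845.6 / (20.0122 × 10⁻⁵) = 14,219,326
N ≈ √14,219,326 ≈ 3,770.9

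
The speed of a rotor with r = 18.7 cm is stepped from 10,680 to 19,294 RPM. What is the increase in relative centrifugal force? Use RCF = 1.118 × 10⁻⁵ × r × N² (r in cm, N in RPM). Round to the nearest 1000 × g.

≈ 54000 g

RCF₁ = 1.118 × 10⁻⁵ × 18.7 × (10680)² = 1.118 × 10⁻⁵ × 18.7 × 114,062,400 ≈ 23,846.6 × g
RCF₂ = 1.118 × 10⁻⁵ × 18.7 × (19294)² = 1.118 × 10⁻⁵ × 18.7 × 372,258,436 ≈ 77,826.6 × g
Increase = 77,826.6 − 23,846.6 = 53,980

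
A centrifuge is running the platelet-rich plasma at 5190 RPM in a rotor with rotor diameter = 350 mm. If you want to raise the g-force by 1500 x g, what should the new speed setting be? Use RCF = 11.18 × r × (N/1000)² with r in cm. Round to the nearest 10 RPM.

5880 RPM

r = 350 mm / 2 = 175 mm = 17.5 cm
Current RCF = 11.18 × 17.5 × (5.19)² = 11.18 × 17.5 × 26.9361 ≈ 5,270 × g
Target RCF = 5,270 + 1,500 = 6,770 × g
(N/1000)² = 6,770 / 195.65 = 34.60261
N = 1000 × √34.60261 ≈ 5,882.4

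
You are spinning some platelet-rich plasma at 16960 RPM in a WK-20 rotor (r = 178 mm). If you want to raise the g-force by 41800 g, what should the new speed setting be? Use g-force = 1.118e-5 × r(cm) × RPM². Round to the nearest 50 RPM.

r = 178 mm = 17.8 cm
Current RCF = 1.118 × 10⁻⁵ × 17.8 × (16960)² = 1.118 × 10⁻⁵ × 17.8 × 287,641,600 ≈ 57,241.8 × g
Target RCF = 57,241.8 + 41,800 = 99,041.8 × g
N² = 99,041.8 / (19.9004 × 10⁻⁵) = 497,687,484
N ≈ √497,687,484 ≈ 22,308.9

≈ 22300 RPM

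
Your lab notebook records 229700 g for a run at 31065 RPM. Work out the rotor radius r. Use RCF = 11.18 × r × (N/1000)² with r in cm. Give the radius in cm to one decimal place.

r ≈ 21.3 cm

229700 = 11.18 × r × (31.065)²
r = 229700 / (11.18 × 965.034225) = 229700 / 10789.08 ≈ 21.290 cm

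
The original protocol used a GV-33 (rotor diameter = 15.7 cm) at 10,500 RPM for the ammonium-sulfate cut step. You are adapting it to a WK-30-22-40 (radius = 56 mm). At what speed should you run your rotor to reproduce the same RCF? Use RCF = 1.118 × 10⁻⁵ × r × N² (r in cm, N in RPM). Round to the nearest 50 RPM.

12450 RPM

Original rotor: r = 15.7 / 2 = 7.85 cm
RCF = 1.118 × 10⁻⁵ × r × N²
RCF_original = 1.118 × 10⁻⁵ × 7.85 × (10500)² = 1.118 × 10⁻⁵ × 7.85 × 110,250,000 ≈ 9,675.9 × g
Your rotor: r = 56 mm = 5.6 cm
9,675.9 = 1.118 × 10⁻⁵ × 5.6 × N²
N² = 9,675.9 / (6.2608 × 10⁻⁵) = 154,547,342
N ≈ √154,547,342 ≈ 12,431.7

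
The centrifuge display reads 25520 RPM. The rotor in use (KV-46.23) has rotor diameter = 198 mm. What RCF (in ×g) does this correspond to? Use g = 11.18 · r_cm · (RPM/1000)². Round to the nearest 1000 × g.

r = 198 mm / 2 = 99 mm = 9.9 cm
RCF = 11.18 × 9.9 × (25.52)² = 11.18 × 9.9 × 651.2704 ≈ 72,083.9 × g

≈ 72000 ×g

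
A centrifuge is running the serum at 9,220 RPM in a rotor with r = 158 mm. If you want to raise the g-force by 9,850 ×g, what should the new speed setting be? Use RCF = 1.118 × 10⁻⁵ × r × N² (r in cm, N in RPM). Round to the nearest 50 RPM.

11850 RPM

r = 158 mm = 15.8 cm
Current RCF = 1.118 × 10⁻⁵ × 15.8 × (9220)² = 1.118 × 10⁻⁵ × 15.8 × 85,008,400 ≈ 15,016.2 × g
Target RCF = 15,016.2 + 9,850 = 24,866.2 × g
N² = 24,866.2 / (17.6644 × 10⁻⁵) = 140,770,137
N ≈ √140,770,137 ≈ 11,864.7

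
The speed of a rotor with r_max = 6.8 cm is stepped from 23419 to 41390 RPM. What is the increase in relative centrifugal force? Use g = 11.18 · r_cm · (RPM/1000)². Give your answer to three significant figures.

RCF₁ = 11.18 × 6.8 × (23.419)² = 11.18 × 6.8 × 548.449561 ≈ 41,695.3 × g
RCF₂ = 11.18 × 6.8 × (41.39)² = 11.18 × 6.8 × 1,713.1321 ≈ 130,239.2 × g
Increase = 130,239.2 − 41,695.3 = 88,543.9

88500 × g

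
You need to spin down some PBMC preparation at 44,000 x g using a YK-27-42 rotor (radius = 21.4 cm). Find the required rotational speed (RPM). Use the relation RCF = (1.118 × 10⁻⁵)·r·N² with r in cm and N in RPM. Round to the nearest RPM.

N ≈ 13561 RPM

RCF = 1.118 × 10⁻⁵ × r × N²
44,000 = 1.118 × 10⁻⁵ × 21.4 × N²
N² = 44,000 / (23.9252 × 10⁻⁵) = 183,906,509
N ≈ √183,906,509 ≈ 13,561.2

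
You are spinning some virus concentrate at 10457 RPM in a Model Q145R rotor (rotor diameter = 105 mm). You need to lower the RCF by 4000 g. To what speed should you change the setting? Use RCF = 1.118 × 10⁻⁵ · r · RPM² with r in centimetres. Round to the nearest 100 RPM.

r = 105 mm / 2 = 52.5 mm = 5.25 cm
Current RCF = 1.118 × 10⁻⁵ × 5.25 × (10457)² = 1.118 × 10⁻⁵ × 5.25 × 109,348,849 ≈ 6,418.2 × g
Target RCF = 6,418.2 − 4,000 = 2,418.2 × g
N² = 2,418.2 / (5.8695 × 10⁻⁵) = 41,199,421
N ≈ √41,199,421 ≈ 6,418.7

N₂ ≈ 6400 RPM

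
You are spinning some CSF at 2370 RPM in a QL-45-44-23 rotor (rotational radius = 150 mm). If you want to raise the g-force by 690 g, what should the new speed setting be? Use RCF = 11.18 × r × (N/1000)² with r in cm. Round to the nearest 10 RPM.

r = 150 mm = 15.0 cm
Current RCF = 11.18 × 15 × (2.37)² = 11.18 × 15 × 5.6169 ≈ 942 × g
Target RCF = 942 + 690 = 1,632 × g
(N/1000)² = 1,632 / 167.7 = 9.731664
N = 1000 × √9.731664 ≈ 3,119.6

3120 RPM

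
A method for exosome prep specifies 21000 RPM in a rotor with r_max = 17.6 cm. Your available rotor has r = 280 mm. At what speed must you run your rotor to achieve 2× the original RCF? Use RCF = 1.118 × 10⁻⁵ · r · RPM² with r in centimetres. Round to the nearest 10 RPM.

≈ 23550 RPM

RCF_original = 1.118 × 10⁻⁵ × 17.6 × (21000)² = 1.118 × 10⁻⁵ × 17.6 × 441,000,000 ≈ 86,774.7 × g
Target RCF = 2 × 86,774.7 ≈ 173,549.4 × g
Your rotor: r = 280 mm = 28.0 cm
173,549.4 = 1.118 × 10⁻⁵ × 28 × N²
N² = 173,549.4 / (31.304 × 10⁻⁵) = 554,400,077
N ≈ √554,400,077 ≈ 23,545.7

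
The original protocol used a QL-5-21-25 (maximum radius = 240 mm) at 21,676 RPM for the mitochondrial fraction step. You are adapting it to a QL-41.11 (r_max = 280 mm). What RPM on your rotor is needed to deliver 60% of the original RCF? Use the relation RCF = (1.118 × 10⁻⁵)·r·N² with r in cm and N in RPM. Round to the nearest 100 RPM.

Original rotor: r = 240 mm = 24.0 cm
RCF_original = 1.118 × 10⁻⁵ × 24 × (21676)² = 1.118 × 10⁻⁵ × 24 × 469,848,976 ≈ 126,069.9 × g
Target RCF = 0.6 × 126,069.9 ≈ 75,641.9 × g
Your rotor: r = 280 mm = 28.0 cm
75,641.9 = 1.118 × 10⁻⁵ × 28 × N²
N² = 75,641.9 / (31.304 × 10⁻⁵) = 241,636,532
N ≈ √241,636,532 ≈ 15,544.7

≈ 15500 RPM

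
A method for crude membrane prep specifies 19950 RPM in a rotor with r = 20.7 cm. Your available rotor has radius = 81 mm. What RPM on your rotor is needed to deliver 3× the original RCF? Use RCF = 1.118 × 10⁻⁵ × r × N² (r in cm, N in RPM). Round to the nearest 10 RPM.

RCF = 1.118 × 10⁻⁵ × r × N²
RCF_original = 1.118 × 10⁻⁵ × 20.7 × (19950)² = 1.118 × 10⁻⁵ × 20.7 × 398,002,500 ≈ 92,108.1 × g
Target RCF = 3 × 92,108.1 ≈ 276,324.3 × g
Your rotor: r = 81 mm = 8.1 cm
276,324.3 = 1.118 × 10⁻⁵ × 8.1 × N²
N² = 276,324.3 / (9.0558 × 10⁻⁵) = 3,051,351,620
N ≈ √3,051,351,620 ≈ 55,239.0

55240 RPM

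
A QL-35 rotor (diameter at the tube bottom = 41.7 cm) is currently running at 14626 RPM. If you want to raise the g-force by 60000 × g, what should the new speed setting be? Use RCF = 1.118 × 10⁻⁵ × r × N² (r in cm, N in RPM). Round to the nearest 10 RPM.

r = 41.7 / 2 = 20.85 cm
Current RCF = 1.118 × 10⁻⁵ × 20.85 × (14626)² = 1.118 × 10⁻⁵ × 20.85 × 213,919,876 ≈ 49,865.4 × g
Target RCF = 49,865.4 + 60,000 = 109,865.4 × g
N² = 109,865.4 / (23.3103 × 10⁻⁵) = 471,316,971
N ≈ √471,316,971 ≈ 21,709.8

N₂ ≈ 21710 RPM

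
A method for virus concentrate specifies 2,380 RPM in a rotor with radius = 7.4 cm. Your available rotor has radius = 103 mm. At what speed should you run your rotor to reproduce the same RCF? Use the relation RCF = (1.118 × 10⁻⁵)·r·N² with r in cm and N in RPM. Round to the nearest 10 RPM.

2020 RPM

RCF = 1.118 × 10⁻⁵ × r × N²
RCF_original = 1.118 × 10⁻⁵ × 7.4 × (2380)² = 1.118 × 10⁻⁵ × 7.4 × 5,664,400 ≈ 468.6 × g
Your rotor: r = 103 mm = 10.3 cm
468.6 = 1.118 × 10⁻⁵ × 10.3 × N²
N² = 468.6 / (11.5154 × 10⁻⁵) = 4,069,333
N ≈ √4,069,333 ≈ 2,017.3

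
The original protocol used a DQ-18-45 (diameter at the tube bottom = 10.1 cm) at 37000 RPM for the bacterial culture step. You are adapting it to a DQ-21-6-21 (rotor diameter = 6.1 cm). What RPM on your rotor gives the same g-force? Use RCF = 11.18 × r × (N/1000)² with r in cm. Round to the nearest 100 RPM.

Original rotor: r = 10.1 / 2 = 5.05 cm
RCF_original = 11.18 × 5.05 × (37)² = 11.18 × 5.05 × 1,369 ≈ 77,292.4 × g
Your rotor: r = 6.1 / 2 = 3.05 cm
77,292.4 = 11.18 × 3.05 × (N/1000)²
(N/1000)² = 77,292.4 / 34.099 = 2266.706
N = 1000 × √2266.706 ≈ 47,609.9

≈ 47600 RPM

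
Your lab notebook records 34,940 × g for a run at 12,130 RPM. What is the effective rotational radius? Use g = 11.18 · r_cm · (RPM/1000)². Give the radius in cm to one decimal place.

r ≈ 21.2 cm

RCF = 11.18 × r × (N/1000)²
34940 = 11.18 × r × (12.13)²
r = 34940 / (11.18 × 147.1369) = 34940 / 1644.991 ≈ 21.240 cm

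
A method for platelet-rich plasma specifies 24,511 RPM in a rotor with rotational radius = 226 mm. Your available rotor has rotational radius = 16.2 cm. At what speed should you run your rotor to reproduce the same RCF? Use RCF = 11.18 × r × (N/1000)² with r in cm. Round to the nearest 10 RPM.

Original rotor: r = 226 mm = 22.6 cm
RCF = 11.18 × r × (N/1000)²
RCF_original = 11.18 × 22.6 × (24.511)² = 11.18 × 22.6 × 600.789121 ≈ 151,800.2 × g
151,800.2 = 11.18 × 16.2 × (N/1000)²
(N/1000)² = 151,800.2 / 181.116 = 838.138
N = 1000 × √838.138 ≈ 28,950.6

28950 RPM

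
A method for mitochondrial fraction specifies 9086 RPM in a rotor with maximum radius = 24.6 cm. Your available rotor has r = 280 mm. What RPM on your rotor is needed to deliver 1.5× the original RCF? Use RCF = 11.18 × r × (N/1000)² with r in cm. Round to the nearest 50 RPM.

≈ 10450 RPM

RCF = 11.18 × r × (N/1000)²
RCF_original = 11.18 × 24.6 × (9.086)² = 11.18 × 24.6 × 82.555396 ≈ 22,705 × g
Target RCF = 1.5 × 22,705 ≈ 34,057.5 × g
Your rotor: r = 280 mm = 28.0 cm
34,057.5 = 11.18 × 28 × (N/1000)²
(N/1000)² = 34,057.5 / 313.04 = 108.796
N = 1000 × √108.796 ≈ 10,430.5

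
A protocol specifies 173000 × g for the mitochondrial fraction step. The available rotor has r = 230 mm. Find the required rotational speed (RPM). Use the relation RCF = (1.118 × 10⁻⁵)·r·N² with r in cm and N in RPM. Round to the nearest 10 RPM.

r = 230 mm = 23.0 cm
RCF = 1.118 × 10⁻⁵ × r × N²
173,000 = 1.118 × 10⁻⁵ × 23 × N²
N² = 173,000 / (25.714 × 10⁻⁵) = 672,785,253
N ≈ √672,785,253 ≈ 25,938.1

N ≈ 25940 RPM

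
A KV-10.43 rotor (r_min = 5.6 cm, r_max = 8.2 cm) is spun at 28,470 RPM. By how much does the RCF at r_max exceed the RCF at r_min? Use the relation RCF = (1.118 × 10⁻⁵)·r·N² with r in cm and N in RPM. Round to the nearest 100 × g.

ΔRCF ≈ 23600 × g

ΔRCF = 1.118 × 10⁻⁵ × (r_max − r_min) × N² = 1.118 × 10⁻⁵ × 2.6 × 810,540,900 ≈ 23,560.8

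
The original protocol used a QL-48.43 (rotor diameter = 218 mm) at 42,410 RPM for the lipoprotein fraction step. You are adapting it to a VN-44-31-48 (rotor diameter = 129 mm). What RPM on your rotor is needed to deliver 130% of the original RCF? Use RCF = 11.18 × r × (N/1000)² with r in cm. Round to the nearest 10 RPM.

≈ 62860 RPM

Original rotor: r = 218 mm / 2 = 109 mm = 10.9 cm
RCF = 11.18 × r × (N/1000)²
RCF_original = 11.18 × 10.9 × (42.41)² = 11.18 × 10.9 × 1,798.6081 ≈ 219,182 × g
Target RCF = 1.3 × 219,182 ≈ 284,936.6 × g
Your rotor: r = 129 mm / 2 = 64.5 mm = 6.45 cm
284,936.6 = 11.18 × 6.45 × (N/1000)²
(N/1000)² = 284,936.6 / 72.111 = 3951.361
N = 1000 × √3951.361 ≈ 62,859.9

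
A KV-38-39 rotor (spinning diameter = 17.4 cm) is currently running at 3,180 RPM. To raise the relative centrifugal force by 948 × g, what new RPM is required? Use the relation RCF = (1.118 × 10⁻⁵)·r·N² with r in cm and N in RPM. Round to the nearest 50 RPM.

r = 17.4 / 2 = 8.7 cm
Current RCF = 1.118 × 10⁻⁵ × 8.7 × (3180)² = 1.118 × 10⁻⁵ × 8.7 × 10,112,400 ≈ 983.6 × g
Target RCF = 983.6 + 948 = 1,931.6 × g
N² = 1,931.6 / (9.7266 × 10⁻⁵) = 19,858,944
N ≈ √19,858,944 ≈ 4,456.3

4450 RPM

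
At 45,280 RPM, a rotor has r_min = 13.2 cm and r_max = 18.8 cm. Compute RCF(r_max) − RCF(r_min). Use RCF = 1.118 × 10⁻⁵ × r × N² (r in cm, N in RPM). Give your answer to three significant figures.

≈ 128000 x g

RCF_max = 1.118 × 10⁻⁵ × 18.8 × (45280)² = 1.118 × 10⁻⁵ × 18.8 × 2,050,278,400 ≈ 430,935.7 × g
RCF_min = 1.118 × 10⁻⁵ × 13.2 × (45280)² = 1.118 × 10⁻⁵ × 13.2 × 2,050,278,400 ≈ 302,571.9 × g
ΔRCF = 430,935.7 − 302,571.9 = 128,363.8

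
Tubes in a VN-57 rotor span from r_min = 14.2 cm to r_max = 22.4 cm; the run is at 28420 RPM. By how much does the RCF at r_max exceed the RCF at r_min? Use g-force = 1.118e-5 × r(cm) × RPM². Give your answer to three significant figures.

ΔRCF = 1.118 × 10⁻⁵ × (r_max − r_min) × N² = 1.118 × 10⁻⁵ × 8.2 × 807,696,400 ≈ 74,046.4

≈ 74000 × g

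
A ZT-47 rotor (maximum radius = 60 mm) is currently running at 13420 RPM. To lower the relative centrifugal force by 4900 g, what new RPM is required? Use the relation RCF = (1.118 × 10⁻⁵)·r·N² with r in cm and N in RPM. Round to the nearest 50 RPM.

N₂ ≈ 10350 RPM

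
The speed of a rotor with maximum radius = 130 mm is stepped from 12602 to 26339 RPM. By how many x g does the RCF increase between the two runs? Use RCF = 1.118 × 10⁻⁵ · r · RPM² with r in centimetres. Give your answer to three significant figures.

77700 x g

r = 130 mm = 13.0 cm
RCF₁ = 1.118 × 10⁻⁵ × 13 × (12602)² = 1.118 × 10⁻⁵ × 13 × 158,810,404 ≈ 23,081.5 × g
RCF₂ = 1.118 × 10⁻⁵ × 13 × (26339)² = 1.118 × 10⁻⁵ × 13 × 693,742,921 ≈ 100,828.6 × g
Increase = 100,828.6 − 23,081.5 = 77,747.1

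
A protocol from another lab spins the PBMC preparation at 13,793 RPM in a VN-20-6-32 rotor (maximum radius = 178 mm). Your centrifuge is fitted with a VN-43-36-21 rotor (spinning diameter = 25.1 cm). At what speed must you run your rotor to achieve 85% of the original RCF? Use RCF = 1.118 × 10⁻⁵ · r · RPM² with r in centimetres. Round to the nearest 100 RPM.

≈ 15100 RPM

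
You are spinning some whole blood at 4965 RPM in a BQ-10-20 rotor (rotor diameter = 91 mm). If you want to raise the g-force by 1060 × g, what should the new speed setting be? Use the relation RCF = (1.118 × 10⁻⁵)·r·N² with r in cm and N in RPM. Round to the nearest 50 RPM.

r = 91 mm / 2 = 45.5 mm = 4.55 cm
Current RCF = 1.118 × 10⁻⁵ × 4.55 × (4965)² = 1.118 × 10⁻⁵ × 4.55 × 24,651,225 ≈ 1,254 × g
Target RCF = 1,254 + 1,060 = 2,314 × g
N² = 2,314 / (5.0869 × 10⁻⁵) = 45,489,394
N ≈ √45,489,394 ≈ 6,744.6

N₂ ≈ 6750 RPM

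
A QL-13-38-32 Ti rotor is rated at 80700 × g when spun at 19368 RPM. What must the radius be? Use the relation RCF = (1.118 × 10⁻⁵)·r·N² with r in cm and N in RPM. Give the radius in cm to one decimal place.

80700 = 1.118 × 10⁻⁵ × r × (19368)²
r = 80700 / (1.118 × 10⁻⁵ × 375,119,424) = 80700 / 4193.835 ≈ 19.243 cm

19.2 cm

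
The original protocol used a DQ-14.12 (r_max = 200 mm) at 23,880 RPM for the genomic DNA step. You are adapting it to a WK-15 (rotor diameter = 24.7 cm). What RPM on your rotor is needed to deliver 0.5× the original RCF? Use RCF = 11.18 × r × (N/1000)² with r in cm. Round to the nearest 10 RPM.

Original rotor: r = 200 mm = 20.0 cm
RCF_original = 11.18 × 20 × (23.88)² = 11.18 × 20 × 570.2544 ≈ 127,508.9 × g
Target RCF = 0.5 × 127,508.9 ≈ 63,754.4 × g
Your rotor: r = 24.7 / 2 = 12.35 cm
63,754.4 = 11.18 × 12.35 × (N/1000)²
(N/1000)² = 63,754.4 / 138.073 = 461.7441
N = 1000 × √461.7441 ≈ 21,488.2

21490 RPM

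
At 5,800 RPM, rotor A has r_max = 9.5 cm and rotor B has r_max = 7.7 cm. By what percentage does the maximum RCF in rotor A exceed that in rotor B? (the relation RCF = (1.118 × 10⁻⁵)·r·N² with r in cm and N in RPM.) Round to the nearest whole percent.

At equal RPM, RCF scales linearly with r: ratio = 9.5 / 7.7 = 1.2338.
So rotor A delivers 23.4% more g-force.

23%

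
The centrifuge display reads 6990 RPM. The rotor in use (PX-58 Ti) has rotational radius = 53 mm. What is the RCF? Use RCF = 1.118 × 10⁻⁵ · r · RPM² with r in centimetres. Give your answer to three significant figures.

r = 53 mm = 5.3 cm
RCF = 1.118 × 10⁻⁵ × 5.3 × (6990)² = 1.118 × 10⁻⁵ × 5.3 × 48,860,100 ≈ 2,895.2 × g

RCF ≈ 2900 x g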